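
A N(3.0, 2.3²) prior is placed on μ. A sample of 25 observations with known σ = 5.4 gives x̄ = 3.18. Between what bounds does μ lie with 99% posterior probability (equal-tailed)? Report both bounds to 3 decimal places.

[0.629, 5.666]

Posterior precision = 1/2.3² + 25/5.4² = 0.1890 + 0.8573 = 1.0464, so posterior SD = 0.9776.
Posterior mean = (3.0/2.3² + 25·3.18/5.4²) / 1.0464 = 3.1475.
Interval: 3.1475 ± 2.576 × 0.9776 → [0.629, 5.666].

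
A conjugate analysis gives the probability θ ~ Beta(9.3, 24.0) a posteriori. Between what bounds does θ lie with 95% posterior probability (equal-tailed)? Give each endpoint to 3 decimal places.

[0.143, 0.441]

Posterior: Beta(9.3, 24.0).
Equal-tailed 95% interval: the 0.025 and 0.975 quantiles of Beta(9.3, 24.0).
Posterior mean ≈ 0.279, SD ≈ 0.077; a Normal approximation gives roughly [0.129, 0.429].
Exact: F⁻¹(0.025) = 0.143; F⁻¹(0.975) = 0.441.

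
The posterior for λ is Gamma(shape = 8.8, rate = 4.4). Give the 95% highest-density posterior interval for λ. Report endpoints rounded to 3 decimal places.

[0.793, 3.343]

The posterior is unimodal and skewed, so the HPD interval has equal density at both endpoints and is the shortest 95% interval.
Solving f(0.793) = f(3.343) with F(3.343) − F(0.793) = 0.95 gives [0.793, 3.343].
For comparison, the equal-tailed interval is [0.905, 3.522]; the HPD is narrower and shifted toward the mode.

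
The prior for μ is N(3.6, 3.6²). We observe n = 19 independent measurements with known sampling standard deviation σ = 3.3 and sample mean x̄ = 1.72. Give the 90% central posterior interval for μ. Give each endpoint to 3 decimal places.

Posterior precision = 1/3.6² + 19/3.3² = 0.0772 + 1.7447 = 1.8219, so posterior SD = 0.7409.
Posterior mean = (3.6/3.6² + 19·1.72/3.3²) / 1.8219 = 1.7996.
Interval: 1.7996 ± 1.645 × 0.7409 → [0.581, 3.018].

[0.581, 3.018]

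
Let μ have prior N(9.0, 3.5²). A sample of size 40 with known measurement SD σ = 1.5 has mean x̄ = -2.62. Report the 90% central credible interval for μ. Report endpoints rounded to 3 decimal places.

[-2.956, -2.178]

Posterior precision = 1/3.5² + 40/1.5² = 0.0816 + 17.7778 = 17.8594, so posterior SD = 0.2366.
Posterior mean = (9.0/3.5² + 40·-2.62/1.5²) / 17.8594 = -2.5669.
Interval: -2.5669 ± 1.645 × 0.2366 → [-2.956, -2.178].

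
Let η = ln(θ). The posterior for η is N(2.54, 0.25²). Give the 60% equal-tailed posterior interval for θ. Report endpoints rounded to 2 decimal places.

[10.27, 15.65]

On the log scale the 60% interval is 2.54 ± 0.842 × 0.25 = [2.3296, 2.7504].
Exponentiate: [e^2.3296, e^2.7504] = [10.27, 15.65].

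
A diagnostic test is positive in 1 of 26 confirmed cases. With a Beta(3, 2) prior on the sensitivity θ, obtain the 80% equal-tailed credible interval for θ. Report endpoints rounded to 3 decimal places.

Posterior: Beta(3+1, 2+25) = Beta(4, 27).
Equal-tailed 80% interval: the 0.1 and 0.9 quantiles of Beta(4, 27).
Posterior mean ≈ 0.129, SD ≈ 0.059; a Normal approximation gives roughly [0.053, 0.205].
Exact: F⁻¹(0.1) = 0.059; F⁻¹(0.9) = 0.209.

[0.059, 0.209]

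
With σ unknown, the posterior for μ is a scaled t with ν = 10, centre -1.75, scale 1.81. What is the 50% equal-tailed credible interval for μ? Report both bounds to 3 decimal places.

The t_10 distribution is symmetric; the 50% interval is -1.75 ± t·1.81 with t_{0.75,10} = 0.700.
Half-width: 0.700 × 1.81 = 1.267.
-1.75 − 1.267 = -3.017; -1.75 + 1.267 = -0.483.

[-3.017, -0.483]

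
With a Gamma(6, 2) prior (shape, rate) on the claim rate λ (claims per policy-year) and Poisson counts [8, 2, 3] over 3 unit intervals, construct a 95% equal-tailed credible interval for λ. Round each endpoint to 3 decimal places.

[2.288, 5.690]

Posterior: Gamma(6+13, 2+3) = Gamma(19, 5) (shape, rate).
Equal-tailed 95% interval: Gamma(19, 5) quantiles at 0.025 and 0.975.
Posterior mean ≈ 3.800, SD ≈ 0.872; a Normal approximation gives roughly [2.091, 5.509].
Exact: lower = 2.288; upper = 5.690.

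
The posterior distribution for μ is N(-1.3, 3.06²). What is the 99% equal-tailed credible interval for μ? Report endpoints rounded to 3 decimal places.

The posterior is symmetric, so the 99% equal-tailed interval is μ = -1.3 ± z·3.06 with z = 2.576.
Half-width: 2.576 × 3.06 = 7.882.
-1.3 − 7.882 = -9.182; -1.3 + 7.882 = 6.582.

[-9.182, 6.582]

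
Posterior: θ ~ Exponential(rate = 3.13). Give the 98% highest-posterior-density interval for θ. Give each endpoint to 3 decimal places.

The exponential density is strictly decreasing on [0, ∞), so the HPD interval is anchored at 0: [0, q] with P(θ ≤ q) = 0.98.
q = −ln(1 − 0.98) / 3.13 = 3.9120 / 3.13 = 1.250.

[0.000, 1.250]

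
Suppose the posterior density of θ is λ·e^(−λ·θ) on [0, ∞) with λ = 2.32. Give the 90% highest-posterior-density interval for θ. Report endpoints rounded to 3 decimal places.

[0.000, 0.992]

The exponential density is strictly decreasing on [0, ∞), so the HPD interval is anchored at 0: [0, q] with P(θ ≤ q) = 0.90.
q = −ln(1 − 0.90) / 2.32 = 2.3026 / 2.32 = 0.992.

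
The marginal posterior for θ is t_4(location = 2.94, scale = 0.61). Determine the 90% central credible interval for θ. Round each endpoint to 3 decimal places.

[1.640, 4.240]

The t_4 distribution is symmetric; the 90% interval is 2.94 ± t·0.61 with t_{0.95,4} = 2.132.
Half-width: 2.132 × 0.61 = 1.300.
2.94 − 1.300 = 1.640; 2.94 + 1.300 = 4.240.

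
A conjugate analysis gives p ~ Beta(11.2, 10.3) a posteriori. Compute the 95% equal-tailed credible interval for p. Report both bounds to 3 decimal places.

Posterior: Beta(11.2, 10.3).
Equal-tailed 95% interval: the 0.025 and 0.975 quantiles of Beta(11.2, 10.3).
Posterior mean ≈ 0.521, SD ≈ 0.105; a Normal approximation gives roughly [0.315, 0.727].
Exact: F⁻¹(0.025) = 0.315; F⁻¹(0.975) = 0.723.

[0.315, 0.723]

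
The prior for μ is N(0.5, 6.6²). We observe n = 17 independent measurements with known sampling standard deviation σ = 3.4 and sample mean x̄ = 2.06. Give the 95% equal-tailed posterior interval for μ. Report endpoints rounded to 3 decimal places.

[0.432, 3.640]

Posterior precision = 1/6.6² + 17/3.4² = 0.0230 + 1.4706 = 1.4935, so posterior SD = 0.8183.
Posterior mean = (0.5/6.6² + 17·2.06/3.4²) / 1.4935 = 2.0360.
Interval: 2.0360 ± 1.960 × 0.8183 → [0.432, 3.640].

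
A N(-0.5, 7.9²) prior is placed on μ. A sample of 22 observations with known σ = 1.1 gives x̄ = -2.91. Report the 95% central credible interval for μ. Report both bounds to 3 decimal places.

Posterior precision = 1/7.9² + 22/1.1² = 0.0160 + 18.1818 = 18.1978, so posterior SD = 0.2344.
Posterior mean = (-0.5/7.9² + 22·-2.91/1.1²) / 18.1978 = -2.9079.
Interval: -2.9079 ± 1.960 × 0.2344 → [-3.367, -2.448].

[-3.367, -2.448]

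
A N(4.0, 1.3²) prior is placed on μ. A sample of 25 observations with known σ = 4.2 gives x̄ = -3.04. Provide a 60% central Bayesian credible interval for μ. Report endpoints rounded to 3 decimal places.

Posterior precision = 1/1.3² + 25/4.2² = 0.5917 + 1.4172 = 2.0089, so posterior SD = 0.7055.
Posterior mean = (4.0/1.3² + 25·-3.04/4.2²) / 2.0089 = -0.9664.
Interval: -0.9664 ± 0.842 × 0.7055 → [-1.560, -0.373].

[-1.560, -0.373]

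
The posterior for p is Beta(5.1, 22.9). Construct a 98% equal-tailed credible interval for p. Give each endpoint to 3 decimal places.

Posterior: Beta(5.1, 22.9).
Equal-tailed 98% interval: the 0.01 and 0.99 quantiles of Beta(5.1, 22.9).
Posterior mean ≈ 0.182, SD ≈ 0.072; a Normal approximation gives roughly [0.015, 0.349].
Exact: F⁻¹(0.01) = 0.052; F⁻¹(0.99) = 0.377.

[0.052, 0.377]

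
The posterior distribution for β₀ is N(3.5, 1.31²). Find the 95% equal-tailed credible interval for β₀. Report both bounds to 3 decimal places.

[0.932, 6.068]

The posterior is symmetric, so the 95% equal-tailed interval is β₀ = 3.5 ± z·1.31 with z = 1.960.
Half-width: 1.960 × 1.31 = 2.568.
3.5 − 2.568 = 0.932; 3.5 + 2.568 = 6.068.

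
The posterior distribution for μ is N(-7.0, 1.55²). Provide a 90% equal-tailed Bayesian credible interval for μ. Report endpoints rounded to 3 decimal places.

The posterior is symmetric, so the 90% equal-tailed interval is μ = -7.0 ± z·1.55 with z = 1.645.
Half-width: 1.645 × 1.55 = 2.550.
-7.0 − 2.550 = -9.550; -7.0 + 2.550 = -4.450.

[-9.550, -4.450]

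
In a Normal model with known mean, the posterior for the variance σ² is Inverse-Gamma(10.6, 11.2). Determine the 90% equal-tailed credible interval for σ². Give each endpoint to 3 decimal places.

Inverse-Gamma(10.6, 11.2) quantiles: F⁻¹(0.05) and F⁻¹(0.95).
Equivalently, 1/σ² ~ Gamma(10.6, rate = 11.2); invert its 0.95 and 0.05 quantiles.
Posterior mean ≈ 1.167, SD ≈ 0.398; a Normal approximation gives roughly [0.512, 1.821].
Exact: lower = 0.680; upper = 1.908.

[0.680, 1.908]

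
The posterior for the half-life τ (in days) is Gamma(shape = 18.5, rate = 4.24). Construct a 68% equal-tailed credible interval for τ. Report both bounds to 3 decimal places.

Posterior: Gamma(shape 18.5, rate 4.24).
Equal-tailed 68% interval: Gamma(18.5, 4.24) quantiles at 0.16 and 0.84.
Posterior mean ≈ 4.363, SD ≈ 1.014; a Normal approximation gives roughly [3.354, 5.372].
Exact: lower = 3.363; upper = 5.362.

[3.363, 5.362]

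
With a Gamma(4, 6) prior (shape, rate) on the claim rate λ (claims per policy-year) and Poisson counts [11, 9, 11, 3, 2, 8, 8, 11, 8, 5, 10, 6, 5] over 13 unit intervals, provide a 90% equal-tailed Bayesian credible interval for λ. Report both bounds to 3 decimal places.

[4.477, 6.215]

Posterior: Gamma(4+97, 6+13) = Gamma(101, 19) (shape, rate).
Equal-tailed 90% interval: Gamma(101, 19) quantiles at 0.05 and 0.95.
Posterior mean ≈ 5.316, SD ≈ 0.529; a Normal approximation gives roughly [4.446, 6.186].
Exact: lower = 4.477; upper = 6.215.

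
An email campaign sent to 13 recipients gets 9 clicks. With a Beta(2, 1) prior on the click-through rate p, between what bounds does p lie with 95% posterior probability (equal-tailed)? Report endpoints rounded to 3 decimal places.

Posterior: Beta(2+9, 1+4) = Beta(11, 5).
Equal-tailed 95% interval: the 0.025 and 0.975 quantiles of Beta(11, 5).
Posterior mean ≈ 0.688, SD ≈ 0.112; a Normal approximation gives roughly [0.467, 0.908].
Exact: F⁻¹(0.025) = 0.449; F⁻¹(0.975) = 0.882.

[0.449, 0.882]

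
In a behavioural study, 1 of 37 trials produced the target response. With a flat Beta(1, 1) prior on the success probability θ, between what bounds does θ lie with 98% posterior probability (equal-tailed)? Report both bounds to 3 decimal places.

[0.004, 0.162]

Posterior: Beta(1+1, 1+36) = Beta(2, 37).
Equal-tailed 98% interval: the 0.01 and 0.99 quantiles of Beta(2, 37).
Posterior mean ≈ 0.051, SD ≈ 0.035; a Normal approximation gives roughly [-0.030, 0.132].
Exact: F⁻¹(0.01) = 0.004; F⁻¹(0.99) = 0.162.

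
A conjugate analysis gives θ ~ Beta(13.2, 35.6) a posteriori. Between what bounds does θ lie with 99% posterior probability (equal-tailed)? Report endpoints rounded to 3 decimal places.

Posterior: Beta(13.2, 35.6).
Equal-tailed 99% interval: the 0.005 and 0.995 quantiles of Beta(13.2, 35.6).
Posterior mean ≈ 0.270, SD ≈ 0.063; a Normal approximation gives roughly [0.108, 0.433].
Exact: F⁻¹(0.005) = 0.129; F⁻¹(0.995) = 0.447.

[0.129, 0.447]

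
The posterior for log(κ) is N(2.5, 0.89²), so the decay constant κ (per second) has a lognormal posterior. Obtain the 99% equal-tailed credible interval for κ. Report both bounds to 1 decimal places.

[1.2, 120.6]

On the log scale the 99% interval is 2.5 ± 2.576 × 0.89 = [0.2075, 4.7925].
Exponentiate: [e^0.2075, e^4.7925] = [1.2, 120.6].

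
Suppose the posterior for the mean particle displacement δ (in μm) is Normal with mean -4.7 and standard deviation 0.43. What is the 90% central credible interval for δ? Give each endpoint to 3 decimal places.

[-5.407, -3.993]

The posterior is symmetric, so the 90% equal-tailed interval is δ = -4.7 ± z·0.43 with z = 1.645.
Half-width: 1.645 × 0.43 = 0.707.
-4.7 − 0.707 = -5.407; -4.7 + 0.707 = -3.993.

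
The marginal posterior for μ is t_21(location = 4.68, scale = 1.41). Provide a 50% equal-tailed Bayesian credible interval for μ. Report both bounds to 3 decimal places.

The t_21 distribution is symmetric; the 50% interval is 4.68 ± t·1.41 with t_{0.75,21} = 0.686.
Half-width: 0.686 × 1.41 = 0.968.
4.68 − 0.968 = 3.712; 4.68 + 0.968 = 5.648.

[3.712, 5.648]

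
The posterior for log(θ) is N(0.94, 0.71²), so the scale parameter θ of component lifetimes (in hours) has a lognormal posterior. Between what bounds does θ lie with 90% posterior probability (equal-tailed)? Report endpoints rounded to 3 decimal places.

[0.796, 8.230]

On the log scale the 90% interval is 0.94 ± 1.645 × 0.71 = [-0.2278, 2.1078].
Exponentiate: [e^-0.2278, e^2.1078] = [0.796, 8.230].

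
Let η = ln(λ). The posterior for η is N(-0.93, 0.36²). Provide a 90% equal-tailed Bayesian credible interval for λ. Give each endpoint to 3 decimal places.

[0.218, 0.713]

On the log scale the 90% interval is -0.93 ± 1.645 × 0.36 = [-1.5221, -0.3379].
Exponentiate: [e^-1.5221, e^-0.3379] = [0.218, 0.713].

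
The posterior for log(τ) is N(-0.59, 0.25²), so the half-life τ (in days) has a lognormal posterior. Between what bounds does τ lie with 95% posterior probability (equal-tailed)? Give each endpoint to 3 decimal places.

[0.340, 0.905]

On the log scale the 95% interval is -0.59 ± 1.960 × 0.25 = [-1.0800, -0.1000].
Exponentiate: [e^-1.0800, e^-0.1000] = [0.340, 0.905].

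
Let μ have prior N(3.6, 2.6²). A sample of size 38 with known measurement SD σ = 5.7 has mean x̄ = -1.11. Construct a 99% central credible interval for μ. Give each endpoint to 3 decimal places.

[-2.825, 1.663]

Posterior precision = 1/2.6² + 38/5.7² = 0.1479 + 1.1696 = 1.3175, so posterior SD = 0.8712.
Posterior mean = (3.6/2.6² + 38·-1.11/5.7²) / 1.3175 = -0.5812.
Interval: -0.5812 ± 2.576 × 0.8712 → [-2.825, 1.663].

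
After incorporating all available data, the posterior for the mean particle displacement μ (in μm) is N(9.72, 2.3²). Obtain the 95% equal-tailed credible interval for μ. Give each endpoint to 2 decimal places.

[5.21, 14.23]

The posterior is symmetric, so the 95% equal-tailed interval is μ = 9.72 ± z·2.3 with z = 1.960.
Half-width: 1.960 × 2.3 = 4.51.
9.72 − 4.51 = 5.21; 9.72 + 4.51 = 14.23.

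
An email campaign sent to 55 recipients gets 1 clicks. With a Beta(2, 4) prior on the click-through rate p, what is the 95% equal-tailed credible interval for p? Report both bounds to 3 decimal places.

Posterior: Beta(2+1, 4+54) = Beta(3, 58).
Equal-tailed 95% interval: the 0.025 and 0.975 quantiles of Beta(3, 58).
Posterior mean ≈ 0.049, SD ≈ 0.027; a Normal approximation gives roughly [-0.005, 0.103].
Exact: F⁻¹(0.025) = 0.010; F⁻¹(0.975) = 0.115.

[0.010, 0.115]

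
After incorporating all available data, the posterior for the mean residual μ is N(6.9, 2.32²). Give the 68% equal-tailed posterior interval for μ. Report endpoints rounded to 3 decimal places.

The posterior is symmetric, so the 68% equal-tailed interval is μ = 6.9 ± z·2.32 with z = 0.994.
Half-width: 0.994 × 2.32 = 2.307.
6.9 − 2.307 = 4.593; 6.9 + 2.307 = 9.207.

[4.593, 9.207]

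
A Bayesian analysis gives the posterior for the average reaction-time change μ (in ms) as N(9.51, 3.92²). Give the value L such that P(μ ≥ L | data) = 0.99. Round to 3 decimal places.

Need L with P(μ ≥ L) = 0.99: L = 9.51 − z_{0.01}·3.92.
z = 2.326; L = 9.51 − 2.326 × 3.92 = 0.391.

0.391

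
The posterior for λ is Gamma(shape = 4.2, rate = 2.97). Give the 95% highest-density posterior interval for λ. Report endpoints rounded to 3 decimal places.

[0.271, 2.778]

The posterior is unimodal and skewed, so the HPD interval has equal density at both endpoints and is the shortest 95% interval.
Solving f(0.271) = f(2.778) with F(2.778) − F(0.271) = 0.95 gives [0.271, 2.778].
For comparison, the equal-tailed interval is [0.401, 3.053]; the HPD is narrower and shifted toward the mode.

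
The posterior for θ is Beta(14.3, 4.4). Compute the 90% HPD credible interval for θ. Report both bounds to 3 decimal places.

[0.615, 0.920]

The posterior is unimodal and skewed, so the HPD interval has equal density at both endpoints and is the shortest 90% interval.
Solving f(0.615) = f(0.920) with F(0.920) − F(0.615) = 0.90 gives [0.615, 0.920].
For comparison, the equal-tailed interval is [0.592, 0.904]; the HPD is narrower and shifted toward the mode.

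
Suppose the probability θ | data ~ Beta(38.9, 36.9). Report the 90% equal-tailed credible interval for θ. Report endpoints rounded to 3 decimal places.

[0.419, 0.607]

Posterior: Beta(38.9, 36.9).
Equal-tailed 90% interval: the 0.05 and 0.95 quantiles of Beta(38.9, 36.9).
Posterior mean ≈ 0.513, SD ≈ 0.057; a Normal approximation gives roughly [0.419, 0.607].
Exact: F⁻¹(0.05) = 0.419; F⁻¹(0.95) = 0.607.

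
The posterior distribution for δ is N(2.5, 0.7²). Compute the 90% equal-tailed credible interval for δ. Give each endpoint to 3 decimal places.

The posterior is symmetric, so the 90% equal-tailed interval is δ = 2.5 ± z·0.7 with z = 1.645.
Half-width: 1.645 × 0.7 = 1.151.
2.5 − 1.151 = 1.349; 2.5 + 1.151 = 3.651.

[1.349, 3.651]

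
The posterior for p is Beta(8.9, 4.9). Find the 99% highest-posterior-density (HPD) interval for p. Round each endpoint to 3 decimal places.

The posterior is unimodal and skewed, so the HPD interval has equal density at both endpoints and is the shortest 99% interval.
Solving f(0.323) = f(0.919) with F(0.919) − F(0.323) = 0.99 gives [0.323, 0.919].
For comparison, the equal-tailed interval is [0.308, 0.908]; the HPD is narrower and shifted toward the mode.

[0.323, 0.919]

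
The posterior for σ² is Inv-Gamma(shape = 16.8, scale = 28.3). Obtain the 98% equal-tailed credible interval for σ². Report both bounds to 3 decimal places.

Inverse-Gamma(16.8, 28.3) quantiles: F⁻¹(0.01) and F⁻¹(0.99).
Equivalently, 1/σ² ~ Gamma(16.8, rate = 28.3); invert its 0.99 and 0.01 quantiles.
Posterior mean ≈ 1.791, SD ≈ 0.466; a Normal approximation gives roughly [0.708, 2.874].
Exact: lower = 1.019; upper = 3.234.

[1.019, 3.234]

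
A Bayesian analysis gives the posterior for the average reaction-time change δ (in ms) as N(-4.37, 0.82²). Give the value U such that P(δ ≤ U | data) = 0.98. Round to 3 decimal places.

-2.686

Need U with P(δ ≤ U) = 0.98: U = -4.37 + z_{0.02}·0.82.
z = 2.054; U = -4.37 + 2.054 × 0.82 = -2.686.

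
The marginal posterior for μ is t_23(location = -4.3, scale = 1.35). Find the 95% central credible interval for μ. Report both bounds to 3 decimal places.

[-7.093, -1.507]

The t_23 distribution is symmetric; the 95% interval is -4.3 ± t·1.35 with t_{0.975,23} = 2.069.
Half-width: 2.069 × 1.35 = 2.793.
-4.3 − 2.793 = -7.093; -4.3 + 2.793 = -1.507.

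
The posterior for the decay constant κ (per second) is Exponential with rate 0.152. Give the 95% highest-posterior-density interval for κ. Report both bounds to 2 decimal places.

[0.00, 19.71]

The exponential density is strictly decreasing on [0, ∞), so the HPD interval is anchored at 0: [0, q] with P(κ ≤ q) = 0.95.
q = −ln(1 − 0.95) / 0.152 = 2.9957 / 0.152 = 19.71.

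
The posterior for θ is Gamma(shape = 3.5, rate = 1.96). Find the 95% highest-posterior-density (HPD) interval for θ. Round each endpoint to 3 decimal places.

[0.252, 3.665]

The posterior is unimodal and skewed, so the HPD interval has equal density at both endpoints and is the shortest 95% interval.
Solving f(0.252) = f(3.665) with F(3.665) − F(0.252) = 0.95 gives [0.252, 3.665].
For comparison, the equal-tailed interval is [0.431, 4.085]; the HPD is narrower and shifted toward the mode.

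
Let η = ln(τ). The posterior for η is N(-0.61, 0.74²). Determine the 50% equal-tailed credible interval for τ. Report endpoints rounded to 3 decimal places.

[0.330, 0.895]

On the log scale the 50% interval is -0.61 ± 0.674 × 0.74 = [-1.1091, -0.1109].
Exponentiate: [e^-1.1091, e^-0.1109] = [0.330, 0.895].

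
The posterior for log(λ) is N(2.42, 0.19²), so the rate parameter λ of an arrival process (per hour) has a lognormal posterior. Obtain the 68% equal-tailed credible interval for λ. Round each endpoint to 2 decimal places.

[9.31, 13.58]

On the log scale the 68% interval is 2.42 ± 0.994 × 0.19 = [2.2311, 2.6089].
Exponentiate: [e^2.2311, e^2.6089] = [9.31, 13.58].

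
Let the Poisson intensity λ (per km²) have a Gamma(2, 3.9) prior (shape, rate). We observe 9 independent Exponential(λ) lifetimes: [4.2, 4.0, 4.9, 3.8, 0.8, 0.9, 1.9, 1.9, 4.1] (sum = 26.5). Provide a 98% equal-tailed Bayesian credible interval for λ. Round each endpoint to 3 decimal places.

[0.157, 0.663]

Posterior: Gamma(2+9, 3.9+26.5) = Gamma(11, 30.4) (shape, rate).
Equal-tailed 98% interval: Gamma(11, 30.4) quantiles at 0.01 and 0.99.
Posterior mean ≈ 0.362, SD ≈ 0.109; a Normal approximation gives roughly [0.108, 0.616].
Exact: lower = 0.157; upper = 0.663.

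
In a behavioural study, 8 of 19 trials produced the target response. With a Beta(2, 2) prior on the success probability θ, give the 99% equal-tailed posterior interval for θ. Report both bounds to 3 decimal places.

[0.195, 0.695]

Posterior: Beta(2+8, 2+11) = Beta(10, 13).
Equal-tailed 99% interval: the 0.005 and 0.995 quantiles of Beta(10, 13).
Posterior mean ≈ 0.435, SD ≈ 0.101; a Normal approximation gives roughly [0.174, 0.695].
Exact: F⁻¹(0.005) = 0.195; F⁻¹(0.995) = 0.695.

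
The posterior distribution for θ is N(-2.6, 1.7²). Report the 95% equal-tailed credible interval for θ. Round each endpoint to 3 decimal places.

[-5.932, 0.732]

The posterior is symmetric, so the 95% equal-tailed interval is θ = -2.6 ± z·1.7 with z = 1.960.
Half-width: 1.960 × 1.7 = 3.332.
-2.6 − 3.332 = -5.932; -2.6 + 3.332 = 0.732.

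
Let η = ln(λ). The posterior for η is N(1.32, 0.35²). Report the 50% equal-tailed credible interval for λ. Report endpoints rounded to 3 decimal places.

[2.956, 4.740]

On the log scale the 50% interval is 1.32 ± 0.674 × 0.35 = [1.0839, 1.5561].
Exponentiate: [e^1.0839, e^1.5561] = [2.956, 4.740].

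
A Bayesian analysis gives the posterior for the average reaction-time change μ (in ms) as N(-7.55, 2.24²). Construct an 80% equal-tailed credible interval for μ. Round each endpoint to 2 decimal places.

The posterior is symmetric, so the 80% equal-tailed interval is μ = -7.55 ± z·2.24 with z = 1.282.
Half-width: 1.282 × 2.24 = 2.87.
-7.55 − 2.87 = -10.42; -7.55 + 2.87 = -4.68.

[-10.42, -4.68]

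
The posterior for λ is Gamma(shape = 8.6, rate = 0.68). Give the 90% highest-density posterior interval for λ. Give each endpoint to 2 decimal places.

[5.72, 19.34]

The posterior is unimodal and skewed, so the HPD interval has equal density at both endpoints and is the shortest 90% interval.
Solving f(5.72) = f(19.34) with F(19.34) − F(5.72) = 0.90 gives [5.72, 19.34].
For comparison, the equal-tailed interval is [6.48, 20.47]; the HPD is narrower and shifted toward the mode.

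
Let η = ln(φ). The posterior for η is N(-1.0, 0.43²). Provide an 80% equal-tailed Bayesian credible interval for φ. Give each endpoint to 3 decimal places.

[0.212, 0.638]

On the log scale the 80% interval is -1.0 ± 1.282 × 0.43 = [-1.5511, -0.4489].
Exponentiate: [e^-1.5511, e^-0.4489] = [0.212, 0.638].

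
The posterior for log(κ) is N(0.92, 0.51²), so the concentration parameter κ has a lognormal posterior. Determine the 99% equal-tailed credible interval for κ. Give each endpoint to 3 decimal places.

[0.675, 9.334]

On the log scale the 99% interval is 0.92 ± 2.576 × 0.51 = [-0.3937, 2.2337].
Exponentiate: [e^-0.3937, e^2.2337] = [0.675, 9.334].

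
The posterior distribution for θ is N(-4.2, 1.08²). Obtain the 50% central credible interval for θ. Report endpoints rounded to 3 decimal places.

[-4.928, -3.472]

The posterior is symmetric, so the 50% equal-tailed interval is θ = -4.2 ± z·1.08 with z = 0.674.
Half-width: 0.674 × 1.08 = 0.728.
-4.2 − 0.728 = -4.928; -4.2 + 0.728 = -3.472.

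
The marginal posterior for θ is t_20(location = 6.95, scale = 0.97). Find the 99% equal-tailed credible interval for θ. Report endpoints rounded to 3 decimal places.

The t_20 distribution is symmetric; the 99% interval is 6.95 ± t·0.97 with t_{0.995,20} = 2.845.
Half-width: 2.845 × 0.97 = 2.760.
6.95 − 2.760 = 4.190; 6.95 + 2.760 = 9.710.

[4.190, 9.710]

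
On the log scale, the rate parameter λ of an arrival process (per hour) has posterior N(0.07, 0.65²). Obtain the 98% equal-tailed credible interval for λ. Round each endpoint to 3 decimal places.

On the log scale the 98% interval is 0.07 ± 2.326 × 0.65 = [-1.4421, 1.5821].
Exponentiate: [e^-1.4421, e^1.5821] = [0.236, 4.865].

[0.236, 4.865]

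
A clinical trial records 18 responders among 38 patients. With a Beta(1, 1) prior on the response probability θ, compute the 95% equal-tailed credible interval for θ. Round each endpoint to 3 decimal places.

Posterior: Beta(1+18, 1+20) = Beta(19, 21).
Equal-tailed 95% interval: the 0.025 and 0.975 quantiles of Beta(19, 21).
Posterior mean ≈ 0.475, SD ≈ 0.078; a Normal approximation gives roughly [0.322, 0.628].
Exact: F⁻¹(0.025) = 0.324; F⁻¹(0.975) = 0.628.

[0.324, 0.628]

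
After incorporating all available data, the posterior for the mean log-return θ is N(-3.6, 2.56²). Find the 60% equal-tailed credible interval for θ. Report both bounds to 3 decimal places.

[-5.755, -1.445]

The posterior is symmetric, so the 60% equal-tailed interval is θ = -3.6 ± z·2.56 with z = 0.842.
Half-width: 0.842 × 2.56 = 2.155.
-3.6 − 2.155 = -5.755; -3.6 + 2.155 = -1.445.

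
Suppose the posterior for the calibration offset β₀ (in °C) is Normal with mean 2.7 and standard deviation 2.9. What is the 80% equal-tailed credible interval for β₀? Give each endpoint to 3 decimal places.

[-1.016, 6.416]

The posterior is symmetric, so the 80% equal-tailed interval is β₀ = 2.7 ± z·2.9 with z = 1.282.
Half-width: 1.282 × 2.9 = 3.716.
2.7 − 3.716 = -1.016; 2.7 + 3.716 = 6.416.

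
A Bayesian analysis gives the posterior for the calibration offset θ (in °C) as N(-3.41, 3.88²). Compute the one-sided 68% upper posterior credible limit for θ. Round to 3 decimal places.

-1.595

Need U with P(θ ≤ U) = 0.68: U = -3.41 + z_{0.32}·3.88.
z = 0.468; U = -3.41 + 0.468 × 3.88 = -1.595.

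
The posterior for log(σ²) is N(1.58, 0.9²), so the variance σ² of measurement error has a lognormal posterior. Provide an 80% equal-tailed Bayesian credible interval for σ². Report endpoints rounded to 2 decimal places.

[1.53, 15.39]

On the log scale the 80% interval is 1.58 ± 1.282 × 0.9 = [0.4266, 2.7334].
Exponentiate: [e^0.4266, e^2.7334] = [1.53, 15.39].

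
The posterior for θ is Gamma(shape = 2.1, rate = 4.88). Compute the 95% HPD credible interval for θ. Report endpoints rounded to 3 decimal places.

[0.012, 1.011]

The posterior is unimodal and skewed, so the HPD interval has equal density at both endpoints and is the shortest 95% interval.
Solving f(0.012) = f(1.011) with F(1.011) − F(0.012) = 0.95 gives [0.012, 1.011].
For comparison, the equal-tailed interval is [0.056, 1.177]; the HPD is narrower and shifted toward the mode.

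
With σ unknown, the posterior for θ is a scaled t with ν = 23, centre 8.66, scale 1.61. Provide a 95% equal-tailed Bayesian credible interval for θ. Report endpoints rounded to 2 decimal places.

[5.33, 11.99]

The t_23 distribution is symmetric; the 95% interval is 8.66 ± t·1.61 with t_{0.975,23} = 2.069.
Half-width: 2.069 × 1.61 = 3.33.
8.66 − 3.33 = 5.33; 8.66 + 3.33 = 11.99.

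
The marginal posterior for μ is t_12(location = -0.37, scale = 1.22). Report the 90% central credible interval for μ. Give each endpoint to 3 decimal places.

[-2.544, 1.804]

The t_12 distribution is symmetric; the 90% interval is -0.37 ± t·1.22 with t_{0.95,12} = 1.782.
Half-width: 1.782 × 1.22 = 2.174.
-0.37 − 2.174 = -2.544; -0.37 + 2.174 = 1.804.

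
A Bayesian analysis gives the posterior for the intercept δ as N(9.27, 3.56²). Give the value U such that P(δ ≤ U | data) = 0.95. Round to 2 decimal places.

Need U with P(δ ≤ U) = 0.95: U = 9.27 + z_{0.05}·3.56.
z = 1.645; U = 9.27 + 1.645 × 3.56 = 15.13.

15.13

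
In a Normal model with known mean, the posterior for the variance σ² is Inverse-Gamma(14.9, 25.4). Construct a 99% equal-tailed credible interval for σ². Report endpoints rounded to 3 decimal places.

Inverse-Gamma(14.9, 25.4) quantiles: F⁻¹(0.005) and F⁻¹(0.995).
Equivalently, 1/σ² ~ Gamma(14.9, rate = 25.4); invert its 0.995 and 0.005 quantiles.
Posterior mean ≈ 1.827, SD ≈ 0.509; a Normal approximation gives roughly [0.517, 3.138].
Exact: lower = 0.951; upper = 3.721.

[0.951, 3.721]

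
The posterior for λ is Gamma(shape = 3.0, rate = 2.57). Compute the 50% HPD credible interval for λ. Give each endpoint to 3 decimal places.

The posterior is unimodal and skewed, so the HPD interval has equal density at both endpoints and is the shortest 50% interval.
Solving f(0.453) = f(1.231) with F(1.231) − F(0.453) = 0.50 gives [0.453, 1.231].
For comparison, the equal-tailed interval is [0.672, 1.525]; the HPD is narrower and shifted toward the mode.

[0.453, 1.231]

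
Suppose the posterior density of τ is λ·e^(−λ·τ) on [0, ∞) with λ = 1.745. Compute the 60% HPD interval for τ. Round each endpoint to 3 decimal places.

[0.000, 0.525]

The exponential density is strictly decreasing on [0, ∞), so the HPD interval is anchored at 0: [0, q] with P(τ ≤ q) = 0.60.
q = −ln(1 − 0.60) / 1.745 = 0.9163 / 1.745 = 0.525.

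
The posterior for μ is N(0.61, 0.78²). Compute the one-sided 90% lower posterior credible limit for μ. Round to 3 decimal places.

Need L with P(μ ≥ L) = 0.90: L = 0.61 − z_{0.1}·0.78.
z = 1.282; L = 0.61 − 1.282 × 0.78 = -0.390.

-0.390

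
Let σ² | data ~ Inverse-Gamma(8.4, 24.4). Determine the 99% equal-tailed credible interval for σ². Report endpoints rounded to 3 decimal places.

Inverse-Gamma(8.4, 24.4) quantiles: F⁻¹(0.005) and F⁻¹(0.995).
Equivalently, 1/σ² ~ Gamma(8.4, rate = 24.4); invert its 0.995 and 0.005 quantiles.
Posterior mean ≈ 3.297, SD ≈ 1.303; a Normal approximation gives roughly [-0.060, 6.655].
Exact: lower = 1.377; upper = 8.737.

[1.377, 8.737]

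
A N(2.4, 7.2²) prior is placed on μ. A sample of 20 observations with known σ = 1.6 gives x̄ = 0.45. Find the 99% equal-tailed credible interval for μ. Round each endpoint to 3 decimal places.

Posterior precision = 1/7.2² + 20/1.6² = 0.0193 + 7.8125 = 7.8318, so posterior SD = 0.3573.
Posterior mean = (2.4/7.2² + 20·0.45/1.6²) / 7.8318 = 0.4548.
Interval: 0.4548 ± 2.576 × 0.3573 → [-0.466, 1.375].

[-0.466, 1.375]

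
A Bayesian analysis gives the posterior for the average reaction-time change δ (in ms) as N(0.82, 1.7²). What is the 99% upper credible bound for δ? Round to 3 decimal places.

Need U with P(δ ≤ U) = 0.99: U = 0.82 + z_{0.01}·1.7.
z = 2.326; U = 0.82 + 2.326 × 1.7 = 4.775.

4.775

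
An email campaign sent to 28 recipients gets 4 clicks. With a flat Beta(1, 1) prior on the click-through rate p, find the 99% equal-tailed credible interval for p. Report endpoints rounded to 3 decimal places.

[0.039, 0.374]

Posterior: Beta(1+4, 1+24) = Beta(5, 25).
Equal-tailed 99% interval: the 0.005 and 0.995 quantiles of Beta(5, 25).
Posterior mean ≈ 0.167, SD ≈ 0.067; a Normal approximation gives roughly [-0.006, 0.339].
Exact: F⁻¹(0.005) = 0.039; F⁻¹(0.995) = 0.374.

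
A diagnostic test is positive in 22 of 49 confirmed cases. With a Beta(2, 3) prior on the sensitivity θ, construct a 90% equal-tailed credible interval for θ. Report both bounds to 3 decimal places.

Posterior: Beta(2+22, 3+27) = Beta(24, 30).
Equal-tailed 90% interval: the 0.05 and 0.95 quantiles of Beta(24, 30).
Posterior mean ≈ 0.444, SD ≈ 0.067; a Normal approximation gives roughly [0.334, 0.555].
Exact: F⁻¹(0.05) = 0.335; F⁻¹(0.95) = 0.556.

[0.335, 0.556]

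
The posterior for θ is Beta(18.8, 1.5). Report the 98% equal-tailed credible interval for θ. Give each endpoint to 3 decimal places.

Posterior: Beta(18.8, 1.5).
Equal-tailed 98% interval: the 0.01 and 0.99 quantiles of Beta(18.8, 1.5).
Posterior mean ≈ 0.926, SD ≈ 0.057; a Normal approximation gives roughly [0.794, 1.058].
Exact: F⁻¹(0.01) = 0.742; F⁻¹(0.99) = 0.997.

[0.742, 0.997]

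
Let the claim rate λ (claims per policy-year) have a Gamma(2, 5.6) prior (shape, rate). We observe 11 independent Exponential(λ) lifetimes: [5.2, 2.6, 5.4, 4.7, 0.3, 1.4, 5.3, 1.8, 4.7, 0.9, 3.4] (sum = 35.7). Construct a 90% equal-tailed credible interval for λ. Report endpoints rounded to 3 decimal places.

[0.186, 0.471]

Posterior: Gamma(2+11, 5.6+35.7) = Gamma(13, 41.3) (shape, rate).
Equal-tailed 90% interval: Gamma(13, 41.3) quantiles at 0.05 and 0.95.
Posterior mean ≈ 0.315, SD ≈ 0.087; a Normal approximation gives roughly [0.171, 0.458].
Exact: lower = 0.186; upper = 0.471.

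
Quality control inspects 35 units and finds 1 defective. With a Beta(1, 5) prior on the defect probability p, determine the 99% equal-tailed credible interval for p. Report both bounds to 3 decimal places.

[0.003, 0.172]

Posterior: Beta(1+1, 5+34) = Beta(2, 39).
Equal-tailed 99% interval: the 0.005 and 0.995 quantiles of Beta(2, 39).
Posterior mean ≈ 0.049, SD ≈ 0.033; a Normal approximation gives roughly [-0.037, 0.134].
Exact: F⁻¹(0.005) = 0.003; F⁻¹(0.995) = 0.172.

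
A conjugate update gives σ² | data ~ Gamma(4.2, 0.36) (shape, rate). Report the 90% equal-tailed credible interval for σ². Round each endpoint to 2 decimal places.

Posterior: Gamma(shape 4.2, rate 0.36).
Equal-tailed 90% interval: Gamma(4.2, 0.36) quantiles at 0.05 and 0.95.
Posterior mean ≈ 11.67, SD ≈ 5.69; a Normal approximation gives roughly [2.30, 21.03].
Exact: lower = 4.12; upper = 22.33.

[4.12, 22.33]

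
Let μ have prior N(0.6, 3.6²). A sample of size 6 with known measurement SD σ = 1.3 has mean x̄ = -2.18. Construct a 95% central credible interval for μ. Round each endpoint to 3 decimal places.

[-3.150, -1.092]

Posterior precision = 1/3.6² + 6/1.3² = 0.0772 + 3.5503 = 3.6275, so posterior SD = 0.5250.
Posterior mean = (0.6/3.6² + 6·-2.18/1.3²) / 3.6275 = -2.1209.
Interval: -2.1209 ± 1.960 × 0.5250 → [-3.150, -1.092].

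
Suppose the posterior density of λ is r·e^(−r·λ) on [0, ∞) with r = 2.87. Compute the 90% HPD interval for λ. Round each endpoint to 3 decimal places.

The exponential density is strictly decreasing on [0, ∞), so the HPD interval is anchored at 0: [0, q] with P(λ ≤ q) = 0.90.
q = −ln(1 − 0.90) / 2.87 = 2.3026 / 2.87 = 0.802.

[0.000, 0.802]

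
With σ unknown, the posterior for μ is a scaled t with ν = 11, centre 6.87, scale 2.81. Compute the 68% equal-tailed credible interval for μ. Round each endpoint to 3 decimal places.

[3.943, 9.797]

The t_11 distribution is symmetric; the 68% interval is 6.87 ± t·2.81 with t_{0.84,11} = 1.041.
Half-width: 1.041 × 2.81 = 2.927.
6.87 − 2.927 = 3.943; 6.87 + 2.927 = 9.797.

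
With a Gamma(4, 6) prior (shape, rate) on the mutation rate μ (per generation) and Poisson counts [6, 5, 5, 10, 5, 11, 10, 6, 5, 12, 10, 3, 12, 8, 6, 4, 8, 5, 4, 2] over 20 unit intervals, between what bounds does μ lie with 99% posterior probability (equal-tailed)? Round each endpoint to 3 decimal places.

Posterior: Gamma(4+137, 6+20) = Gamma(141, 26) (shape, rate).
Equal-tailed 99% interval: Gamma(141, 26) quantiles at 0.005 and 0.995.
Posterior mean ≈ 5.423, SD ≈ 0.457; a Normal approximation gives roughly [4.247, 6.599].
Exact: lower = 4.319; upper = 6.672.

[4.319, 6.672]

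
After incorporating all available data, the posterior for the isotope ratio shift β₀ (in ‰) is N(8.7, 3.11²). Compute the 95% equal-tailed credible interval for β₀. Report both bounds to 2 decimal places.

[2.60, 14.80]

The posterior is symmetric, so the 95% equal-tailed interval is β₀ = 8.7 ± z·3.11 with z = 1.960.
Half-width: 1.960 × 3.11 = 6.10.
8.7 − 6.10 = 2.60; 8.7 + 6.10 = 14.80.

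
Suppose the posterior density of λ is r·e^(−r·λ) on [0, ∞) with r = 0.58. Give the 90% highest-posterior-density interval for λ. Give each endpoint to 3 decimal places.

[0.000, 3.970]

The exponential density is strictly decreasing on [0, ∞), so the HPD interval is anchored at 0: [0, q] with P(λ ≤ q) = 0.90.
q = −ln(1 − 0.90) / 0.58 = 2.3026 / 0.58 = 3.970.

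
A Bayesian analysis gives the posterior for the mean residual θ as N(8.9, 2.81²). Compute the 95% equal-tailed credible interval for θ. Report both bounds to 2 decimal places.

The posterior is symmetric, so the 95% equal-tailed interval is θ = 8.9 ± z·2.81 with z = 1.960.
Half-width: 1.960 × 2.81 = 5.51.
8.9 − 5.51 = 3.39; 8.9 + 5.51 = 14.41.

[3.39, 14.41]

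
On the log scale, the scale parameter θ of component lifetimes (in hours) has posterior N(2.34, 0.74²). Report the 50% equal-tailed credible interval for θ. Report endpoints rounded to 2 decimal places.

[6.30, 17.10]

On the log scale the 50% interval is 2.34 ± 0.674 × 0.74 = [1.8409, 2.8391].
Exponentiate: [e^1.8409, e^2.8391] = [6.30, 17.10].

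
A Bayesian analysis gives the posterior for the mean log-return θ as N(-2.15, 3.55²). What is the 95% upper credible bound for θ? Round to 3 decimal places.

3.689

Need U with P(θ ≤ U) = 0.95: U = -2.15 + z_{0.05}·3.55.
z = 1.645; U = -2.15 + 1.645 × 3.55 = 3.689.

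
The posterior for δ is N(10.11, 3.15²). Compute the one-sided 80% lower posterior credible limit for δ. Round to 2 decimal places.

Need L with P(δ ≥ L) = 0.80: L = 10.11 − z_{0.2}·3.15.
z = 0.842; L = 10.11 − 0.842 × 3.15 = 7.46.

7.46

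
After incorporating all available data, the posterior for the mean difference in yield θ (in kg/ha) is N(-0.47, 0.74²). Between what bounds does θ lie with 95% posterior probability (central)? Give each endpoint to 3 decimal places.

The posterior is symmetric, so the 95% equal-tailed interval is θ = -0.47 ± z·0.74 with z = 1.960.
Half-width: 1.960 × 0.74 = 1.450.
-0.47 − 1.450 = -1.920; -0.47 + 1.450 = 0.980.

[-1.920, 0.980]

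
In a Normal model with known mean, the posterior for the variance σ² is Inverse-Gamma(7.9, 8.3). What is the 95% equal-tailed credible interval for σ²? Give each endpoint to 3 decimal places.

[0.581, 2.449]

Inverse-Gamma(7.9, 8.3) quantiles: F⁻¹(0.025) and F⁻¹(0.975).
Equivalently, 1/σ² ~ Gamma(7.9, rate = 8.3); invert its 0.975 and 0.025 quantiles.
Posterior mean ≈ 1.203, SD ≈ 0.495; a Normal approximation gives roughly [0.232, 2.174].
Exact: lower = 0.581; upper = 2.449.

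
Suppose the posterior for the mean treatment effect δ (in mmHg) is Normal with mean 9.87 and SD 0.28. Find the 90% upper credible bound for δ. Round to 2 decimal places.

10.23

Need U with P(δ ≤ U) = 0.90: U = 9.87 + z_{0.1}·0.28.
z = 1.282; U = 9.87 + 1.282 × 0.28 = 10.23.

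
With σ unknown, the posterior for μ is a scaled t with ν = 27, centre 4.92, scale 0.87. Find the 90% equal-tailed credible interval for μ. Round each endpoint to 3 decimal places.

[3.438, 6.402]

The t_27 distribution is symmetric; the 90% interval is 4.92 ± t·0.87 with t_{0.95,27} = 1.703.
Half-width: 1.703 × 0.87 = 1.482.
4.92 − 1.482 = 3.438; 4.92 + 1.482 = 6.402.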